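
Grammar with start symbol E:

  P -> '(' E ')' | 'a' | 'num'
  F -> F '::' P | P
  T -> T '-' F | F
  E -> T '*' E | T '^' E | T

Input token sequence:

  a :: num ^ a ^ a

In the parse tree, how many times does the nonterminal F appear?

[E [T [F [F [P a]] :: [P num]]] ^ [E [T [F [P a]]] ^ [E [T [F [P a]]]]]]

4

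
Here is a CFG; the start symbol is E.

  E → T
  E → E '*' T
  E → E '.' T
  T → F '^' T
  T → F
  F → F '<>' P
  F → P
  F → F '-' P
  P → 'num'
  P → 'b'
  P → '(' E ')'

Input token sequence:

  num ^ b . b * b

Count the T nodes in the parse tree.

4

[E [E [E [T [F [P num]] ^ [T [F [P b]]]]] . [T [F [P b]]]] * [T [F [P b]]]]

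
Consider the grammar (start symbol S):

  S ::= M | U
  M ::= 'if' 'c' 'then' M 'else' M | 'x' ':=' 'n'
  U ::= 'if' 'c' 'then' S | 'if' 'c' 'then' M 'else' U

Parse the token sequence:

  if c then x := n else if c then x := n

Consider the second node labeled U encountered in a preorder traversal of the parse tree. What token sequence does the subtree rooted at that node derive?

[S [U if c then [M x := n] else [U if c then [S [M x := n]]]]]

if c then x := n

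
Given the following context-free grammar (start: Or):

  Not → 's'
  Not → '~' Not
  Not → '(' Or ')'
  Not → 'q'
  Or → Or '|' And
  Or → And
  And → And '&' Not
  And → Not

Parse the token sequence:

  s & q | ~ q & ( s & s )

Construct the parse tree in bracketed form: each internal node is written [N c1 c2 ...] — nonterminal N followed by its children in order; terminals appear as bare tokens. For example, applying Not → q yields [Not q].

Or
Or | And
And | And
And & Not | And
Not & Not | And
s & Not | And
s & q | And
s & q | And & Not
s & q | Not & Not
s & q | ~ Not & Not
s & q | ~ q & Not
s & q | ~ q & ( Or )
s & q | ~ q & ( And )
s & q | ~ q & ( And & Not )
s & q | ~ q & ( Not & Not )
s & q | ~ q & ( s & Not )
s & q | ~ q & ( s & s )

[Or [Or [And [And [Not s]] & [Not q]]] | [And [And [Not ~ [Not q]]] & [Not ( [Or [And [And [Not s]] & [Not s]]] )]]]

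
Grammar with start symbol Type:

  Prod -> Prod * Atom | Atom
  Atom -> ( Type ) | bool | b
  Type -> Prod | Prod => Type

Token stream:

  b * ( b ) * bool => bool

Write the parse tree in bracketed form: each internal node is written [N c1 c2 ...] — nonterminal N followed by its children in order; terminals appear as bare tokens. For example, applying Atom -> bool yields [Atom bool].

[Type [Prod [Prod [Prod [Atom b]] * [Atom ( [Type [Prod [Atom b]]] )]] * [Atom bool]] => [Type [Prod [Atom bool]]]]

Type
Prod => Type
Prod * Atom => Type
Prod * Atom * Atom => Type
Atom * Atom * Atom => Type
b * Atom * Atom => Type
b * ( Type ) * Atom => Type
b * ( Prod ) * Atom => Type
b * ( Atom ) * Atom => Type
b * ( b ) * Atom => Type
b * ( b ) * bool => Type
b * ( b ) * bool => Prod
b * ( b ) * bool => Atom
b * ( b ) * bool => bool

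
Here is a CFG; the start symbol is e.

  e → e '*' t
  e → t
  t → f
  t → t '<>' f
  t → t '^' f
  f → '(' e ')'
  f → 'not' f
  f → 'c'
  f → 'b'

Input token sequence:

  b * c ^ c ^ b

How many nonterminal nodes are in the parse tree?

10

[e [e [t [f b]]] * [t [t [t [f c]] ^ [f c]] ^ [f b]]]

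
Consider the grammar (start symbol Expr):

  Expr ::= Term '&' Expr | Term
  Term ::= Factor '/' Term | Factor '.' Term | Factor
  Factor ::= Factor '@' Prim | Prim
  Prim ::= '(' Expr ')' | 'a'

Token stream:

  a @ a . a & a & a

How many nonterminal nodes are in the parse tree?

[Expr [Term [Factor [Factor [Prim a]] @ [Prim a]] . [Term [Factor [Prim a]]]] & [Expr [Term [Factor [Prim a]]] & [Expr [Term [Factor [Prim a]]]]]]

17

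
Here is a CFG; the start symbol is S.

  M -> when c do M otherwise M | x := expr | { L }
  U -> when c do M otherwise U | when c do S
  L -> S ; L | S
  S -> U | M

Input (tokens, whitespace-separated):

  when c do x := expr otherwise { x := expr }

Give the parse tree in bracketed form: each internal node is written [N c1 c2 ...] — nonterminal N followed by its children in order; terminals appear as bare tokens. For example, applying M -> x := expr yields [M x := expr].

[S [M when c do [M x := expr] otherwise [M { [L [S [M x := expr]]] }]]]

S
M
when c do M otherwise M
when c do x := expr otherwise M
when c do x := expr otherwise { L }
when c do x := expr otherwise { S }
when c do x := expr otherwise { M }
when c do x := expr otherwise { x := expr }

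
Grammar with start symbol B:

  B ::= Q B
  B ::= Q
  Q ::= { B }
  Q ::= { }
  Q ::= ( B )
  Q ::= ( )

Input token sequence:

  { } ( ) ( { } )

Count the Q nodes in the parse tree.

[B [Q { }] [B [Q ( )] [B [Q ( [B [Q { }]] )]]]]

4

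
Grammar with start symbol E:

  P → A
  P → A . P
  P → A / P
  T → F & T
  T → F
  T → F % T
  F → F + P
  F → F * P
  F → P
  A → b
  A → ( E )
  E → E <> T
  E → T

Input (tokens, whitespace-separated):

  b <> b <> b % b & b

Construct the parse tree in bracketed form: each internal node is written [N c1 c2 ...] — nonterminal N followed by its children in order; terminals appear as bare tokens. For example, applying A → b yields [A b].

E
E <> T
E <> T <> T
T <> T <> T
F <> T <> T
P <> T <> T
A <> T <> T
b <> T <> T
b <> F <> T
b <> P <> T
b <> A <> T
b <> b <> T
b <> b <> F % T
b <> b <> P % T
b <> b <> A % T
b <> b <> b % T
b <> b <> b % F & T
b <> b <> b % P & T
b <> b <> b % A & T
b <> b <> b % b & T
b <> b <> b % b & F
b <> b <> b % b & P
b <> b <> b % b & A
b <> b <> b % b & b

[E [E [E [T [F [P [A b]]]]] <> [T [F [P [A b]]]]] <> [T [F [P [A b]]] % [T [F [P [A b]]] & [T [F [P [A b]]]]]]]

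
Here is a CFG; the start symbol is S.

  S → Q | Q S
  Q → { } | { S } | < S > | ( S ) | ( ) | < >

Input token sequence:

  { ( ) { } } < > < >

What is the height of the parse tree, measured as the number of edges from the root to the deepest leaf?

[S [Q { [S [Q ( )] [S [Q { }]]] }] [S [Q < >] [S [Q < >]]]]

5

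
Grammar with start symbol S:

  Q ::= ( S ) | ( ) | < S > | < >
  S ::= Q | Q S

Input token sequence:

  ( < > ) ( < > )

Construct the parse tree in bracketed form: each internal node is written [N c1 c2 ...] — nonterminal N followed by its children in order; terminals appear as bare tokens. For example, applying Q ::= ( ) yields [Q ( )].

S
Q S
( S ) S
( Q ) S
( < > ) S
( < > ) Q
( < > ) ( S )
( < > ) ( Q )
( < > ) ( < > )

[S [Q ( [S [Q < >]] )] [S [Q ( [S [Q < >]] )]]]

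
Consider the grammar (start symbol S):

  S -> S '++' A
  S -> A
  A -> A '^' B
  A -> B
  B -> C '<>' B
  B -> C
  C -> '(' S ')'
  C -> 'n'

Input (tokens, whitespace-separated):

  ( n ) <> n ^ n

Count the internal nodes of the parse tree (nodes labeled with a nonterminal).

[S [A [A [B [C ( [S [A [B [C n]]]] )] <> [B [C n]]]] ^ [B [C n]]]]

13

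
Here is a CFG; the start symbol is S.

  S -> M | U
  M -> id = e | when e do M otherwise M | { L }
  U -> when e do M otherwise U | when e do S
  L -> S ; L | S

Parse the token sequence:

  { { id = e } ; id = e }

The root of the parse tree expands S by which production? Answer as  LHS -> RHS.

S -> M

[S [M { [L [S [M { [L [S [M id = e]]] }]] ; [L [S [M id = e]]]] }]]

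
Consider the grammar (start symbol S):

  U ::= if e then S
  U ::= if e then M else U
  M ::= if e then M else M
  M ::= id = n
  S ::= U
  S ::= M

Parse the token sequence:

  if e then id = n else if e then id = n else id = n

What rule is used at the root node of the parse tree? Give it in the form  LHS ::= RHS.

S ::= M

[S [M if e then [M id = n] else [M if e then [M id = n] else [M id = n]]]]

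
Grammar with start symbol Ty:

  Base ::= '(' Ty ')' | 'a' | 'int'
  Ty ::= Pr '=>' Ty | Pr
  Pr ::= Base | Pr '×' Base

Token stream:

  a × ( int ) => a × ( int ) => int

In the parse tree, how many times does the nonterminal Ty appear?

5

[Ty [Pr [Pr [Base a]] × [Base ( [Ty [Pr [Base int]]] )]] => [Ty [Pr [Pr [Base a]] × [Base ( [Ty [Pr [Base int]]] )]] => [Ty [Pr [Base int]]]]]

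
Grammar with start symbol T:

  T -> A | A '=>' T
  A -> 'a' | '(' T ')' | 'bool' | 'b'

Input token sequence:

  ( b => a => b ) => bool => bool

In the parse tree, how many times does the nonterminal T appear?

[T [A ( [T [A b] => [T [A a] => [T [A b]]]] )] => [T [A bool] => [T [A bool]]]]

6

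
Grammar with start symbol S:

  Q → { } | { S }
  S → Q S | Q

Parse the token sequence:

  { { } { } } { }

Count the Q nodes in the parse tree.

[S [Q { [S [Q { }] [S [Q { }]]] }] [S [Q { }]]]

4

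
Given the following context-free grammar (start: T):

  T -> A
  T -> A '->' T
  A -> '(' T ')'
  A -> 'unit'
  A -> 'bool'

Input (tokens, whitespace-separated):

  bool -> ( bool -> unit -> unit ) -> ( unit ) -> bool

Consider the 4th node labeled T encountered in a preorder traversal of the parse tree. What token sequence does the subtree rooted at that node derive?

unit -> unit

[T [A bool] -> [T [A ( [T [A bool] -> [T [A unit] -> [T [A unit]]]] )] -> [T [A ( [T [A unit]] )] -> [T [A bool]]]]]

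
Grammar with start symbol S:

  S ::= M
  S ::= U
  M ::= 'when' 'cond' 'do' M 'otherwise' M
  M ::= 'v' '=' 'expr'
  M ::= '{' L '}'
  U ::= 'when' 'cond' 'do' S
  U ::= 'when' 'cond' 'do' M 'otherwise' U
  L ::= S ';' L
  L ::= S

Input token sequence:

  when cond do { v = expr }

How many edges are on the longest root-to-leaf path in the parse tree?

[S [U when cond do [S [M { [L [S [M v = expr]]] }]]]]

7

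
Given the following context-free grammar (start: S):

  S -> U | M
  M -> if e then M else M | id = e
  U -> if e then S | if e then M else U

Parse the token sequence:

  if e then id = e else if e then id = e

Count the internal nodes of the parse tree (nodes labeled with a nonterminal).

6

[S [U if e then [M id = e] else [U if e then [S [M id = e]]]]]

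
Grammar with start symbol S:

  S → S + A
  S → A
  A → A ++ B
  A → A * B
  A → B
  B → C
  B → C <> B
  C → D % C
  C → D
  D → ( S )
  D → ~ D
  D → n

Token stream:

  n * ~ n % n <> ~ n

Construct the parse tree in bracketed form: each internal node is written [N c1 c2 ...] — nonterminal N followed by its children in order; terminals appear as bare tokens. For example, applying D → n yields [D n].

S
A
A * B
B * B
C * B
D * B
n * B
n * C <> B
n * D % C <> B
n * ~ D % C <> B
n * ~ n % C <> B
n * ~ n % D <> B
n * ~ n % n <> B
n * ~ n % n <> C
n * ~ n % n <> D
n * ~ n % n <> ~ D
n * ~ n % n <> ~ n

[S [A [A [B [C [D n]]]] * [B [C [D ~ [D n]] % [C [D n]]] <> [B [C [D ~ [D n]]]]]]]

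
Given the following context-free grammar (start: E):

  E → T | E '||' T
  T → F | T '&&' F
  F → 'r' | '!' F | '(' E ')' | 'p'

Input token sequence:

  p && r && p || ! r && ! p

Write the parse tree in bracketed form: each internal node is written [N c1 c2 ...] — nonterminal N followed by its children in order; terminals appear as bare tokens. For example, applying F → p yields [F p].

[E [E [T [T [T [F p]] && [F r]] && [F p]]] || [T [T [F ! [F r]]] && [F ! [F p]]]]

E
E || T
T || T
T && F || T
T && F && F || T
F && F && F || T
p && F && F || T
p && r && F || T
p && r && p || T
p && r && p || T && F
p && r && p || F && F
p && r && p || ! F && F
p && r && p || ! r && F
p && r && p || ! r && ! F
p && r && p || ! r && ! p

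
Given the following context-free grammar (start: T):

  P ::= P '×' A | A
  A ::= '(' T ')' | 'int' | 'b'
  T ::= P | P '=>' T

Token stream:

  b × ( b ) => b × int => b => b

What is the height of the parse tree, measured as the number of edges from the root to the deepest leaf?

6

[T [P [P [A b]] × [A ( [T [P [A b]]] )]] => [T [P [P [A b]] × [A int]] => [T [P [A b]] => [T [P [A b]]]]]]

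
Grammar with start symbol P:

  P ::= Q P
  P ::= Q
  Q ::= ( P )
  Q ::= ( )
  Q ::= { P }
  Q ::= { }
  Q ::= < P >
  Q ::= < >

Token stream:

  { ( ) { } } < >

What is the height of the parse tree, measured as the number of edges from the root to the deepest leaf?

5

[P [Q { [P [Q ( )] [P [Q { }]]] }] [P [Q < >]]]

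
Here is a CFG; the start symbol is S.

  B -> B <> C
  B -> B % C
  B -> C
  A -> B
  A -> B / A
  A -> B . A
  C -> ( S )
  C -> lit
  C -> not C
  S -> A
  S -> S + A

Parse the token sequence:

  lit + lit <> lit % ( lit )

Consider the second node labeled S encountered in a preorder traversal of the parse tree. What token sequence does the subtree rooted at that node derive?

[S [S [A [B [C lit]]]] + [A [B [B [B [C lit]] <> [C lit]] % [C ( [S [A [B [C lit]]]] )]]]]

lit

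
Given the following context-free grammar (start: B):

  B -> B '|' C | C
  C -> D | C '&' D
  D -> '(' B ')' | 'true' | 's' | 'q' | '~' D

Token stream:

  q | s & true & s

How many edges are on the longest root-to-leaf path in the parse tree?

[B [B [C [D q]]] | [C [C [C [D s]] & [D true]] & [D s]]]

5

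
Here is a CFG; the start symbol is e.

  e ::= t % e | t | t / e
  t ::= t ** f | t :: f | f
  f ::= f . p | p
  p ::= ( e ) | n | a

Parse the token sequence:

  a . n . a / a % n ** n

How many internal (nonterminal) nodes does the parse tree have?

19

[e [t [f [f [f [p a]] . [p n]] . [p a]]] / [e [t [f [p a]]] % [e [t [t [f [p n]]] ** [f [p n]]]]]]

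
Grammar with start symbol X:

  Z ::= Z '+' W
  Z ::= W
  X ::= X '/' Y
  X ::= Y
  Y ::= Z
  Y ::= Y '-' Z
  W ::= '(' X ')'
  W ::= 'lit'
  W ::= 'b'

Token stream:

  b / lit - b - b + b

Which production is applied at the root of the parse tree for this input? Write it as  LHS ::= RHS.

[X [X [Y [Z [W b]]]] / [Y [Y [Y [Z [W lit]]] - [Z [W b]]] - [Z [Z [W b]] + [W b]]]]

X ::= X '/' Y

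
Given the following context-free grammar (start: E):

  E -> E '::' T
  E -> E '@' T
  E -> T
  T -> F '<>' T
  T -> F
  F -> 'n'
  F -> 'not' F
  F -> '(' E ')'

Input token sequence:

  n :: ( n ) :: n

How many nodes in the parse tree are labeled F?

[E [E [E [T [F n]]] :: [T [F ( [E [T [F n]]] )]]] :: [T [F n]]]

4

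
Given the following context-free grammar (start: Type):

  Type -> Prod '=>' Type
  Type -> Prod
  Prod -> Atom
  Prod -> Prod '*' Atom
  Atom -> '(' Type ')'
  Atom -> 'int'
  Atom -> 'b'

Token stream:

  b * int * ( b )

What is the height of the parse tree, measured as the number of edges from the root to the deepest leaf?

6

[Type [Prod [Prod [Prod [Atom b]] * [Atom int]] * [Atom ( [Type [Prod [Atom b]]] )]]]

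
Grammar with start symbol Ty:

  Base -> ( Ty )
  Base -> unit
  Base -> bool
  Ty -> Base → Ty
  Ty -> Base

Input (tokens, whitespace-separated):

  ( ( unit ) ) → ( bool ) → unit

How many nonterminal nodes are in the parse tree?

[Ty [Base ( [Ty [Base ( [Ty [Base unit]] )]] )] → [Ty [Base ( [Ty [Base bool]] )] → [Ty [Base unit]]]]

12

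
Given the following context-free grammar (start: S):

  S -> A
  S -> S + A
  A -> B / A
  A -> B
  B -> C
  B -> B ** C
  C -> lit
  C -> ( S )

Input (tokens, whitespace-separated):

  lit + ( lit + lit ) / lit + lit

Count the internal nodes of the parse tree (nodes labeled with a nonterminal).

[S [S [S [A [B [C lit]]]] + [A [B [C ( [S [S [A [B [C lit]]]] + [A [B [C lit]]]] )]] / [A [B [C lit]]]]] + [A [B [C lit]]]]

23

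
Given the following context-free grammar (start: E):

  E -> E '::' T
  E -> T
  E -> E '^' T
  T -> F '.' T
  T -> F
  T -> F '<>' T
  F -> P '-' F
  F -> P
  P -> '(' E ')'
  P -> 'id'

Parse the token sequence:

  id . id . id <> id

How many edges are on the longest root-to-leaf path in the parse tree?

7

[E [T [F [P id]] . [T [F [P id]] . [T [F [P id]] <> [T [F [P id]]]]]]]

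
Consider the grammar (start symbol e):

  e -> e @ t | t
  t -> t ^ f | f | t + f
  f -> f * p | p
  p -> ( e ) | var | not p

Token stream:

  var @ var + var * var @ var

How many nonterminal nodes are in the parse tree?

17

[e [e [e [t [f [p var]]]] @ [t [t [f [p var]]] + [f [f [p var]] * [p var]]]] @ [t [f [p var]]]]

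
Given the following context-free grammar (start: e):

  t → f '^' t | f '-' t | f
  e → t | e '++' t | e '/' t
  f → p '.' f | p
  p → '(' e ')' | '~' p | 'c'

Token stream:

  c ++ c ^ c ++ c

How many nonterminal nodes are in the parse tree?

[e [e [e [t [f [p c]]]] ++ [t [f [p c]] ^ [t [f [p c]]]]] ++ [t [f [p c]]]]

15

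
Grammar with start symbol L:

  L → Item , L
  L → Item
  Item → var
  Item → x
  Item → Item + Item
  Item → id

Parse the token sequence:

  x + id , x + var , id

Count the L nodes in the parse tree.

[L [Item [Item x] + [Item id]] , [L [Item [Item x] + [Item var]] , [L [Item id]]]]

3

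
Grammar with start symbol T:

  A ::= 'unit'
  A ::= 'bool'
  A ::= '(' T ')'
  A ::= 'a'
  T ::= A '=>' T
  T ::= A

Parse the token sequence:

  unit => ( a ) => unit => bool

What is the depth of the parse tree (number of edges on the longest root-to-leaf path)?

[T [A unit] => [T [A ( [T [A a]] )] => [T [A unit] => [T [A bool]]]]]

5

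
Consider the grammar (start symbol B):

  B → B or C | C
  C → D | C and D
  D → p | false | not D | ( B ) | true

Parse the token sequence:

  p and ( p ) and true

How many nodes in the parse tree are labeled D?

4

[B [C [C [C [D p]] and [D ( [B [C [D p]]] )]] and [D true]]]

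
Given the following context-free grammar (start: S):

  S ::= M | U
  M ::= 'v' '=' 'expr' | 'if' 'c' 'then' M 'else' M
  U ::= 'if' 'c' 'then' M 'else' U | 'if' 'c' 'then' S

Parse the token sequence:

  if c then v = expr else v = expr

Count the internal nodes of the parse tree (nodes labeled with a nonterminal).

[S [M if c then [M v = expr] else [M v = expr]]]

4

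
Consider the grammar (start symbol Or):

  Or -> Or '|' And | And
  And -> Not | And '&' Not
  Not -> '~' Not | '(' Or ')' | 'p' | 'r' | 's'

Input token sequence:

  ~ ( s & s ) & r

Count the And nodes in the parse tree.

[Or [And [And [Not ~ [Not ( [Or [And [And [Not s]] & [Not s]]] )]]] & [Not r]]]

4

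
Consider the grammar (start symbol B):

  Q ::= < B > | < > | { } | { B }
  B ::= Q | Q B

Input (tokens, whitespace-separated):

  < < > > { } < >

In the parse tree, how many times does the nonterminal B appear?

4

[B [Q < [B [Q < >]] >] [B [Q { }] [B [Q < >]]]]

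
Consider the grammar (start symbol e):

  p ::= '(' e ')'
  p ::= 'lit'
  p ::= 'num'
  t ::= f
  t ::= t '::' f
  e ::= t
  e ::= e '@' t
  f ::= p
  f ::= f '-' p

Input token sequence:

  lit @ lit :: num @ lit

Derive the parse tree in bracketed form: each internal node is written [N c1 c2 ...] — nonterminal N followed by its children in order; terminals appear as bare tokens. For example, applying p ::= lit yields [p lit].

[e [e [e [t [f [p lit]]]] @ [t [t [f [p lit]]] :: [f [p num]]]] @ [t [f [p lit]]]]

e
e @ t
e @ t @ t
t @ t @ t
f @ t @ t
p @ t @ t
lit @ t @ t
lit @ t :: f @ t
lit @ f :: f @ t
lit @ p :: f @ t
lit @ lit :: f @ t
lit @ lit :: p @ t
lit @ lit :: num @ t
lit @ lit :: num @ f
lit @ lit :: num @ p
lit @ lit :: num @ lit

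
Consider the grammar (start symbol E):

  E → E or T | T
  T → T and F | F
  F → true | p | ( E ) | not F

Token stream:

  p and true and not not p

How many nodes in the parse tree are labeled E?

[E [T [T [T [F p]] and [F true]] and [F not [F not [F p]]]]]

1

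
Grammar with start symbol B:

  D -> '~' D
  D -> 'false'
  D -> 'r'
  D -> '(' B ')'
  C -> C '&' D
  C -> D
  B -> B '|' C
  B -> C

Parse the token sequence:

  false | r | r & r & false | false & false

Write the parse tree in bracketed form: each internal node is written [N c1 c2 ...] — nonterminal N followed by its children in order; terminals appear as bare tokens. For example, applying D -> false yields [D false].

B
B | C
B | C | C
B | C | C | C
C | C | C | C
D | C | C | C
false | C | C | C
false | D | C | C
false | r | C | C
false | r | C & D | C
false | r | C & D & D | C
false | r | D & D & D | C
false | r | r & D & D | C
false | r | r & r & D | C
false | r | r & r & false | C
false | r | r & r & false | C & D
false | r | r & r & false | D & D
false | r | r & r & false | false & D
false | r | r & r & false | false & false

[B [B [B [B [C [D false]]] | [C [D r]]] | [C [C [C [D r]] & [D r]] & [D false]]] | [C [C [D false]] & [D false]]]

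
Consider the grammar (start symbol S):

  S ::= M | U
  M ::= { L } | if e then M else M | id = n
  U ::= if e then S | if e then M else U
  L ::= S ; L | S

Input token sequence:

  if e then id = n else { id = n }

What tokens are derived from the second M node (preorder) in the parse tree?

id = n

[S [M if e then [M id = n] else [M { [L [S [M id = n]]] }]]]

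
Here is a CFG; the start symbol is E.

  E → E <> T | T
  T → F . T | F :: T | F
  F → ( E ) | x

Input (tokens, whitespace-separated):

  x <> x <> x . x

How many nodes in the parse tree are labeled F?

[E [E [E [T [F x]]] <> [T [F x]]] <> [T [F x] . [T [F x]]]]

4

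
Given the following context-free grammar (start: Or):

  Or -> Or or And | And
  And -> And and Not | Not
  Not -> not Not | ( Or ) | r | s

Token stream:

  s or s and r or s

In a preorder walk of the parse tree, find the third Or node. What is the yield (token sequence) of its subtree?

s

[Or [Or [Or [And [Not s]]] or [And [And [Not s]] and [Not r]]] or [And [Not s]]]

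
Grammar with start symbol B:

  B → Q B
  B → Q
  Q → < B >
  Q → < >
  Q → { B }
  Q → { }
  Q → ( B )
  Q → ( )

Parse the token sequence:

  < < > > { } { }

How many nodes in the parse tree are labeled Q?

4

[B [Q < [B [Q < >]] >] [B [Q { }] [B [Q { }]]]]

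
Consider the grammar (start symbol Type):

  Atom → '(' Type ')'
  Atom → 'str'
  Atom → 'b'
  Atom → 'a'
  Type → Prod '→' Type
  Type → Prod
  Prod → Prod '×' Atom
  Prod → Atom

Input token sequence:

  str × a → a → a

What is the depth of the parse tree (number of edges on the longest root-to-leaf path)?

5

[Type [Prod [Prod [Atom str]] × [Atom a]] → [Type [Prod [Atom a]] → [Type [Prod [Atom a]]]]]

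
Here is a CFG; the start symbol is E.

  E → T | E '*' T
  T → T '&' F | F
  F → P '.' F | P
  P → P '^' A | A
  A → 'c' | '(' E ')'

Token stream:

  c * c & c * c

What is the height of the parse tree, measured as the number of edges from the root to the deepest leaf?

7

[E [E [E [T [F [P [A c]]]]] * [T [T [F [P [A c]]]] & [F [P [A c]]]]] * [T [F [P [A c]]]]]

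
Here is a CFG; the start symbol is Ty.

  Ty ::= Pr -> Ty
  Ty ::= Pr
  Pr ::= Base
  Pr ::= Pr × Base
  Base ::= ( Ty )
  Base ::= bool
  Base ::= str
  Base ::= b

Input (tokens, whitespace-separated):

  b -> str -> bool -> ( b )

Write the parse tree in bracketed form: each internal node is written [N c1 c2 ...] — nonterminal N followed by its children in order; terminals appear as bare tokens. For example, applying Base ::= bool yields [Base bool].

Ty
Pr -> Ty
Base -> Ty
b -> Ty
b -> Pr -> Ty
b -> Base -> Ty
b -> str -> Ty
b -> str -> Pr -> Ty
b -> str -> Base -> Ty
b -> str -> bool -> Ty
b -> str -> bool -> Pr
b -> str -> bool -> Base
b -> str -> bool -> ( Ty )
b -> str -> bool -> ( Pr )
b -> str -> bool -> ( Base )
b -> str -> bool -> ( b )

[Ty [Pr [Base b]] -> [Ty [Pr [Base str]] -> [Ty [Pr [Base bool]] -> [Ty [Pr [Base ( [Ty [Pr [Base b]]] )]]]]]]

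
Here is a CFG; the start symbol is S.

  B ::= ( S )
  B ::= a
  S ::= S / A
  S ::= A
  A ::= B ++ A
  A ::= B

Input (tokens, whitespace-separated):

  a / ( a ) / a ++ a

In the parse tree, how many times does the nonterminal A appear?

5

[S [S [S [A [B a]]] / [A [B ( [S [A [B a]]] )]]] / [A [B a] ++ [A [B a]]]]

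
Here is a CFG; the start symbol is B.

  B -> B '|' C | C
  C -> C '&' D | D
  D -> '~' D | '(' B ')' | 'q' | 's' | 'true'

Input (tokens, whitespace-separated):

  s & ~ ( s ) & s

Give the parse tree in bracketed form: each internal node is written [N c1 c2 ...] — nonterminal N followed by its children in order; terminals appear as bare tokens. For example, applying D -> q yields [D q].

[B [C [C [C [D s]] & [D ~ [D ( [B [C [D s]]] )]]] & [D s]]]

B
C
C & D
C & D & D
D & D & D
s & D & D
s & ~ D & D
s & ~ ( B ) & D
s & ~ ( C ) & D
s & ~ ( D ) & D
s & ~ ( s ) & D
s & ~ ( s ) & s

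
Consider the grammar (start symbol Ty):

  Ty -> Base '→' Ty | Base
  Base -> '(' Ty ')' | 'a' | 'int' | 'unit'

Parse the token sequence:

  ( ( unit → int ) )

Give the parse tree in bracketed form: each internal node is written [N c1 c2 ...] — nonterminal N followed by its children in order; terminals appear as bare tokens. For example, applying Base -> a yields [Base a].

Ty
Base
( Ty )
( Base )
( ( Ty ) )
( ( Base → Ty ) )
( ( unit → Ty ) )
( ( unit → Base ) )
( ( unit → int ) )

[Ty [Base ( [Ty [Base ( [Ty [Base unit] → [Ty [Base int]]] )]] )]]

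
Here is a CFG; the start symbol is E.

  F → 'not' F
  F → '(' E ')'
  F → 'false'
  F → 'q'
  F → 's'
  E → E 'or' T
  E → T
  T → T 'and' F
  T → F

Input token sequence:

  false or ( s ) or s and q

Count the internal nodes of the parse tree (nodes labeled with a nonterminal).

[E [E [E [T [F false]]] or [T [F ( [E [T [F s]]] )]]] or [T [T [F s]] and [F q]]]

14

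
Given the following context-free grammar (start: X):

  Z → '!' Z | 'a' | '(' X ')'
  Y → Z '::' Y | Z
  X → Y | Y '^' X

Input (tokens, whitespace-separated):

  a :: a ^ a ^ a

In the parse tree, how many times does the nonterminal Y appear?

[X [Y [Z a] :: [Y [Z a]]] ^ [X [Y [Z a]] ^ [X [Y [Z a]]]]]

4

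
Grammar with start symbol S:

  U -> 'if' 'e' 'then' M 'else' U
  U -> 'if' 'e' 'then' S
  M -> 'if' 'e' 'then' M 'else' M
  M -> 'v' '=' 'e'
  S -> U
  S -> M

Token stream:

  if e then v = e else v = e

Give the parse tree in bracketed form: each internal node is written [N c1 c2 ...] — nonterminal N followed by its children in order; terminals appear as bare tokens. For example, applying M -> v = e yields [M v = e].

[S [M if e then [M v = e] else [M v = e]]]

S
M
if e then M else M
if e then v = e else M
if e then v = e else v = e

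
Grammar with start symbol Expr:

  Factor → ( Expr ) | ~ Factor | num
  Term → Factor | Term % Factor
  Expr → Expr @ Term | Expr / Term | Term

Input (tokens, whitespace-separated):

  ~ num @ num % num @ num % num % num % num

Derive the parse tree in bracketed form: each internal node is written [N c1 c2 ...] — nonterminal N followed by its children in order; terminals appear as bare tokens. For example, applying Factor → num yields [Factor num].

[Expr [Expr [Expr [Term [Factor ~ [Factor num]]]] @ [Term [Term [Factor num]] % [Factor num]]] @ [Term [Term [Term [Term [Factor num]] % [Factor num]] % [Factor num]] % [Factor num]]]

Expr
Expr @ Term
Expr @ Term @ Term
Term @ Term @ Term
Factor @ Term @ Term
~ Factor @ Term @ Term
~ num @ Term @ Term
~ num @ Term % Factor @ Term
~ num @ Factor % Factor @ Term
~ num @ num % Factor @ Term
~ num @ num % num @ Term
~ num @ num % num @ Term % Factor
~ num @ num % num @ Term % Factor % Factor
~ num @ num % num @ Term % Factor % Factor % Factor
~ num @ num % num @ Factor % Factor % Factor % Factor
~ num @ num % num @ num % Factor % Factor % Factor
~ num @ num % num @ num % num % Factor % Factor
~ num @ num % num @ num % num % num % Factor
~ num @ num % num @ num % num % num % num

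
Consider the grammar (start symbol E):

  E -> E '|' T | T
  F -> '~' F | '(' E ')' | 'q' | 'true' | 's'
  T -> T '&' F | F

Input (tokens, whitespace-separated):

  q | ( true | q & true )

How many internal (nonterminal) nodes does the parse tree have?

14

[E [E [T [F q]]] | [T [F ( [E [E [T [F true]]] | [T [T [F q]] & [F true]]] )]]]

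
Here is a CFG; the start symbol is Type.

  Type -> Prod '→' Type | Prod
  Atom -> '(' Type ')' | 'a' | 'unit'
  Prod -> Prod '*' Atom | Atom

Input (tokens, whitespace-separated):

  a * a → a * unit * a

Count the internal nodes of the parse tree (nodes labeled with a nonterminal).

[Type [Prod [Prod [Atom a]] * [Atom a]] → [Type [Prod [Prod [Prod [Atom a]] * [Atom unit]] * [Atom a]]]]

12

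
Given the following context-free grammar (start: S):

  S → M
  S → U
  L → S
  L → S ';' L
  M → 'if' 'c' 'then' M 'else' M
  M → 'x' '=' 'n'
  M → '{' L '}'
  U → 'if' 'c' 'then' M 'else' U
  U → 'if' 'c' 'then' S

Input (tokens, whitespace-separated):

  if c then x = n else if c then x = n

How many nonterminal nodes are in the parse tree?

[S [U if c then [M x = n] else [U if c then [S [M x = n]]]]]

6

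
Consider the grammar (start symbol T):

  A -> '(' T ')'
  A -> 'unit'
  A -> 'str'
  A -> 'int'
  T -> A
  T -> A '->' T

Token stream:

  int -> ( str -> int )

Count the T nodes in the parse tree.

[T [A int] -> [T [A ( [T [A str] -> [T [A int]]] )]]]

4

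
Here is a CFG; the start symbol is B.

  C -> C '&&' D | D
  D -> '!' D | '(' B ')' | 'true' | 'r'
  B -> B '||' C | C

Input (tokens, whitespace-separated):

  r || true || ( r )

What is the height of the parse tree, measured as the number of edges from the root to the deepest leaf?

[B [B [B [C [D r]]] || [C [D true]]] || [C [D ( [B [C [D r]]] )]]]

6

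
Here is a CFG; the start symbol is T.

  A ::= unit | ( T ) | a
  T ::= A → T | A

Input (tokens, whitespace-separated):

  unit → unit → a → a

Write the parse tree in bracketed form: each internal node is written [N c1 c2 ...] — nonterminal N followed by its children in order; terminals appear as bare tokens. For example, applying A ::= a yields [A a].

[T [A unit] → [T [A unit] → [T [A a] → [T [A a]]]]]

T
A → T
unit → T
unit → A → T
unit → unit → T
unit → unit → A → T
unit → unit → a → T
unit → unit → a → A
unit → unit → a → a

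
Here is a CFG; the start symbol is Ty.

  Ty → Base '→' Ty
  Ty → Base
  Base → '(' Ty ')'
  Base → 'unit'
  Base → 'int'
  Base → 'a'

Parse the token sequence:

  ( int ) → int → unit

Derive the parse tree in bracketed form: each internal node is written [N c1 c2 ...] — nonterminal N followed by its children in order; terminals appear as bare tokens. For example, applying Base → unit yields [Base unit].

[Ty [Base ( [Ty [Base int]] )] → [Ty [Base int] → [Ty [Base unit]]]]

Ty
Base → Ty
( Ty ) → Ty
( Base ) → Ty
( int ) → Ty
( int ) → Base → Ty
( int ) → int → Ty
( int ) → int → Base
( int ) → int → unit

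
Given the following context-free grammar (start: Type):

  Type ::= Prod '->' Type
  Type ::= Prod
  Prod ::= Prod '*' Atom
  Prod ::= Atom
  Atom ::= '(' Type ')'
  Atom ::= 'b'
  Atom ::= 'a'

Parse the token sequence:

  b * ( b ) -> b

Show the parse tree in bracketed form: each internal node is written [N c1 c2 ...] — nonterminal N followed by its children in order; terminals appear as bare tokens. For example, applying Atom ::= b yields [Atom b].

[Type [Prod [Prod [Atom b]] * [Atom ( [Type [Prod [Atom b]]] )]] -> [Type [Prod [Atom b]]]]

Type
Prod -> Type
Prod * Atom -> Type
Atom * Atom -> Type
b * Atom -> Type
b * ( Type ) -> Type
b * ( Prod ) -> Type
b * ( Atom ) -> Type
b * ( b ) -> Type
b * ( b ) -> Prod
b * ( b ) -> Atom
b * ( b ) -> b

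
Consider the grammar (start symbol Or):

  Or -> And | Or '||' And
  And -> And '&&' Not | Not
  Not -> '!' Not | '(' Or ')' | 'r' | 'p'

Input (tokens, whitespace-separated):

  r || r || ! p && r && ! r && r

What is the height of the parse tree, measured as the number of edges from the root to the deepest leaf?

[Or [Or [Or [And [Not r]]] || [And [Not r]]] || [And [And [And [And [Not ! [Not p]]] && [Not r]] && [Not ! [Not r]]] && [Not r]]]

7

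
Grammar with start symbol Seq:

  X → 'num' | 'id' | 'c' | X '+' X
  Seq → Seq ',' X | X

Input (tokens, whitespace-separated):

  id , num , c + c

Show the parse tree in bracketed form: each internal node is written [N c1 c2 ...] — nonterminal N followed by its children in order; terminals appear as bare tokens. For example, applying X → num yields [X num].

Seq
Seq , X
Seq , X , X
X , X , X
id , X , X
id , num , X
id , num , X + X
id , num , c + X
id , num , c + c

[Seq [Seq [Seq [X id]] , [X num]] , [X [X c] + [X c]]]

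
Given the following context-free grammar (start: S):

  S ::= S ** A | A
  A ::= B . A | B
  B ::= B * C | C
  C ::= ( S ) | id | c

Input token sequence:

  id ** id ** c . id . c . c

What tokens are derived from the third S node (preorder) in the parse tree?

[S [S [S [A [B [C id]]]] ** [A [B [C id]]]] ** [A [B [C c]] . [A [B [C id]] . [A [B [C c]] . [A [B [C c]]]]]]]

id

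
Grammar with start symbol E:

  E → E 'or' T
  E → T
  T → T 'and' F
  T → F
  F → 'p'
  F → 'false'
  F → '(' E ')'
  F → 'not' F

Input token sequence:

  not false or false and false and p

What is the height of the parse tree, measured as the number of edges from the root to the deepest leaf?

5

[E [E [T [F not [F false]]]] or [T [T [T [F false]] and [F false]] and [F p]]]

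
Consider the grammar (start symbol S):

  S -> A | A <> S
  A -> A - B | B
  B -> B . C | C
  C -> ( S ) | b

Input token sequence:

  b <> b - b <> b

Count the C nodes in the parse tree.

4

[S [A [B [C b]]] <> [S [A [A [B [C b]]] - [B [C b]]] <> [S [A [B [C b]]]]]]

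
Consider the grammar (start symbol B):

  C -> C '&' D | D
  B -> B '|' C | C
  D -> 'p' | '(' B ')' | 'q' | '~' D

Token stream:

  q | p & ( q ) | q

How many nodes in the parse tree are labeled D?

5

[B [B [B [C [D q]]] | [C [C [D p]] & [D ( [B [C [D q]]] )]]] | [C [D q]]]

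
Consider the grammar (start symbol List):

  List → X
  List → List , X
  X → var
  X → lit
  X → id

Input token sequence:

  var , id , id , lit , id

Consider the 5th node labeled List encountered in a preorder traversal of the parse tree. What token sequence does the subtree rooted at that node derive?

[List [List [List [List [List [X var]] , [X id]] , [X id]] , [X lit]] , [X id]]

var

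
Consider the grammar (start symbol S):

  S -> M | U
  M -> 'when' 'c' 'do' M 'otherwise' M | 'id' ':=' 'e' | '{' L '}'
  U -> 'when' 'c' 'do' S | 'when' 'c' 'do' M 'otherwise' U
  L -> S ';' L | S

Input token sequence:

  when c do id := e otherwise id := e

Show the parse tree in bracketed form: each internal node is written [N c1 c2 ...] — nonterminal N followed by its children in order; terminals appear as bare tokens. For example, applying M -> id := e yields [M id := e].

[S [M when c do [M id := e] otherwise [M id := e]]]

S
M
when c do M otherwise M
when c do id := e otherwise M
when c do id := e otherwise id := e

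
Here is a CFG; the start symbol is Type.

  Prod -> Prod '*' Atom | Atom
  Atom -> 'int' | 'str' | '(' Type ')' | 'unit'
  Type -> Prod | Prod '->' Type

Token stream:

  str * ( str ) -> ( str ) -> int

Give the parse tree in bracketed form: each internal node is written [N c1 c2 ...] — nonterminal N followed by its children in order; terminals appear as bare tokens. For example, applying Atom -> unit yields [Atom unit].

Type
Prod -> Type
Prod * Atom -> Type
Atom * Atom -> Type
str * Atom -> Type
str * ( Type ) -> Type
str * ( Prod ) -> Type
str * ( Atom ) -> Type
str * ( str ) -> Type
str * ( str ) -> Prod -> Type
str * ( str ) -> Atom -> Type
str * ( str ) -> ( Type ) -> Type
str * ( str ) -> ( Prod ) -> Type
str * ( str ) -> ( Atom ) -> Type
str * ( str ) -> ( str ) -> Type
str * ( str ) -> ( str ) -> Prod
str * ( str ) -> ( str ) -> Atom
str * ( str ) -> ( str ) -> int

[Type [Prod [Prod [Atom str]] * [Atom ( [Type [Prod [Atom str]]] )]] -> [Type [Prod [Atom ( [Type [Prod [Atom str]]] )]] -> [Type [Prod [Atom int]]]]]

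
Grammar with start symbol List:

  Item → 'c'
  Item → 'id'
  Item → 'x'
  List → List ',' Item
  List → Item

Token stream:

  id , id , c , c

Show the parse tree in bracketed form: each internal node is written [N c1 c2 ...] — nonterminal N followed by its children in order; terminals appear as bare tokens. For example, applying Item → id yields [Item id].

List
List , Item
List , Item , Item
List , Item , Item , Item
Item , Item , Item , Item
id , Item , Item , Item
id , id , Item , Item
id , id , c , Item
id , id , c , c

[List [List [List [List [Item id]] , [Item id]] , [Item c]] , [Item c]]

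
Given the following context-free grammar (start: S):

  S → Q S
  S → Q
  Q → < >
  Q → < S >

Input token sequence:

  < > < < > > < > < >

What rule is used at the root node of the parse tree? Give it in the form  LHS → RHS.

[S [Q < >] [S [Q < [S [Q < >]] >] [S [Q < >] [S [Q < >]]]]]

S → Q S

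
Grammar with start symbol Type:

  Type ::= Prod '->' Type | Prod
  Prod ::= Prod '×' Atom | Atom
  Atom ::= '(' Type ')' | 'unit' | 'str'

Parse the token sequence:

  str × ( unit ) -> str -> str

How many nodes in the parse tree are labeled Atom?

5

[Type [Prod [Prod [Atom str]] × [Atom ( [Type [Prod [Atom unit]]] )]] -> [Type [Prod [Atom str]] -> [Type [Prod [Atom str]]]]]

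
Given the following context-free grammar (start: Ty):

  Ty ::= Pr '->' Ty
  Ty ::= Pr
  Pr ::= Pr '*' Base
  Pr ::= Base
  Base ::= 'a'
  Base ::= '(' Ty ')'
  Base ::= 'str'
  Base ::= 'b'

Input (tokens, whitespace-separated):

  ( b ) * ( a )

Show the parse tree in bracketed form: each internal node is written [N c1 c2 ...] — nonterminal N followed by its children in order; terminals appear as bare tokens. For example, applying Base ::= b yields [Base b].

[Ty [Pr [Pr [Base ( [Ty [Pr [Base b]]] )]] * [Base ( [Ty [Pr [Base a]]] )]]]

Ty
Pr
Pr * Base
Base * Base
( Ty ) * Base
( Pr ) * Base
( Base ) * Base
( b ) * Base
( b ) * ( Ty )
( b ) * ( Pr )
( b ) * ( Base )
( b ) * ( a )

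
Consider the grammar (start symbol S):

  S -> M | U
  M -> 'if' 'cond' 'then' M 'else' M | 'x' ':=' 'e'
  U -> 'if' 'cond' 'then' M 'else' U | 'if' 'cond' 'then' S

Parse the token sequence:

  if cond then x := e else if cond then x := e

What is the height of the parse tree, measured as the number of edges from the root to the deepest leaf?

5

[S [U if cond then [M x := e] else [U if cond then [S [M x := e]]]]]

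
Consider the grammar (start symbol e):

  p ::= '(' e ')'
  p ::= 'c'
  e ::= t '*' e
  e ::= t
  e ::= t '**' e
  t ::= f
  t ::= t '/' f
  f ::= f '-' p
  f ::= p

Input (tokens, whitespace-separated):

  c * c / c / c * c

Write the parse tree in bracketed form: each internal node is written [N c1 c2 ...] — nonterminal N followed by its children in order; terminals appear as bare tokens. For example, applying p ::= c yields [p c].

e
t * e
f * e
p * e
c * e
c * t * e
c * t / f * e
c * t / f / f * e
c * f / f / f * e
c * p / f / f * e
c * c / f / f * e
c * c / p / f * e
c * c / c / f * e
c * c / c / p * e
c * c / c / c * e
c * c / c / c * t
c * c / c / c * f
c * c / c / c * p
c * c / c / c * c

[e [t [f [p c]]] * [e [t [t [t [f [p c]]] / [f [p c]]] / [f [p c]]] * [e [t [f [p c]]]]]]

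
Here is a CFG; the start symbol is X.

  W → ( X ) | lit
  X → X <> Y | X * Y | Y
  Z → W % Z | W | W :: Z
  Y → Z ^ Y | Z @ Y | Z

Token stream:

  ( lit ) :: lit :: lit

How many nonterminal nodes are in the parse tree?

[X [Y [Z [W ( [X [Y [Z [W lit]]]] )] :: [Z [W lit] :: [Z [W lit]]]]]]

12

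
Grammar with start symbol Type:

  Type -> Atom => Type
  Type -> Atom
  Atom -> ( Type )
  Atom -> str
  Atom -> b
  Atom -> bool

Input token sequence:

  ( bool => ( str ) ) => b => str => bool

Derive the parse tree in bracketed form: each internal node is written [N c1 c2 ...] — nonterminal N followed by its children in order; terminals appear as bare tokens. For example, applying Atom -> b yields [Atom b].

Type
Atom => Type
( Type ) => Type
( Atom => Type ) => Type
( bool => Type ) => Type
( bool => Atom ) => Type
( bool => ( Type ) ) => Type
( bool => ( Atom ) ) => Type
( bool => ( str ) ) => Type
( bool => ( str ) ) => Atom => Type
( bool => ( str ) ) => b => Type
( bool => ( str ) ) => b => Atom => Type
( bool => ( str ) ) => b => str => Type
( bool => ( str ) ) => b => str => Atom
( bool => ( str ) ) => b => str => bool

[Type [Atom ( [Type [Atom bool] => [Type [Atom ( [Type [Atom str]] )]]] )] => [Type [Atom b] => [Type [Atom str] => [Type [Atom bool]]]]]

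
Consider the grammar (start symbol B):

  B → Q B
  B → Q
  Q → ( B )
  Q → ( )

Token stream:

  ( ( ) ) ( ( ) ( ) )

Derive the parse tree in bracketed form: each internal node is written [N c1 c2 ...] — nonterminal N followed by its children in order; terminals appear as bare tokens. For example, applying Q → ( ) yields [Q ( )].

B
Q B
( B ) B
( Q ) B
( ( ) ) B
( ( ) ) Q
( ( ) ) ( B )
( ( ) ) ( Q B )
( ( ) ) ( ( ) B )
( ( ) ) ( ( ) Q )
( ( ) ) ( ( ) ( ) )

[B [Q ( [B [Q ( )]] )] [B [Q ( [B [Q ( )] [B [Q ( )]]] )]]]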